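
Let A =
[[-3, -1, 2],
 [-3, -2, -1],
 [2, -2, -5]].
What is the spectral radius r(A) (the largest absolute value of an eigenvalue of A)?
r(A) ≈ 5.8905

The eigenvalues of A are the roots of its characteristic polynomial. With M = A (coefficients from the trace, the sum of principal 2x2 minors, and det A):
  p(λ) = det(λ I - M) = λ^3 + 10λ^2 + 22λ - 13.
No integer candidate from the rational root theorem (±divisors of 13) is a root, so the roots are irrational. The cubic discriminant is Δ = 1765 > 0, so there are three distinct real roots. p(-6) = -1 and p(-5) = 2 have opposite signs, so a root lies in (-6, -5); Newton's method refines it to λ ≈ -5.8905. p(-5) = 2 and p(-4) = -5 have opposite signs, so a root lies in (-5, -4); Newton's method refines it to λ ≈ -4.5902. p(0) = -13 and p(1) = 20 have opposite signs, so a root lies in (0, 1); Newton's method refines it to λ ≈ 0.4808. Check (Vieta): the three roots sum to -10, matching tr M = -10.
Thus the eigenvalues (to 4 decimals) are -5.8905 (modulus 5.8905); -4.5902 (modulus 4.5902); 0.4808 (modulus 0.4808). The spectral radius is the largest modulus: r(A) ≈ 5.8905. (Cross-check: r(A) ≤ ||A||_2 ≈ 6.3656; equality holds whenever A is normal, though it can also hold for some non-normal A.)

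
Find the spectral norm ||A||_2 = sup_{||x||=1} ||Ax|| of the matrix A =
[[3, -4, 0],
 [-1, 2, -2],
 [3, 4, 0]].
||A||_2 ≈ 6.0641 (= sqrt(largest eigenvalue of A^T A))

||A||_2 = sigma_max(A) = sqrt(lambda_max(A^T A)). Form the symmetric matrix M = A^T A =
[[19, -2, 2],
 [-2, 36, -4],
 [2, -4, 4]].
Its characteristic polynomial (trace, sum of principal 2x2 minors, determinant of M give the coefficients) is
  p(λ) = det(λ I - M) = λ^3 - 59λ^2 + 880λ - 2304.
No integer candidate from the rational root theorem (±divisors of 2304) is a root, so the roots are irrational. The cubic discriminant is Δ = 86924544 > 0, so there are three distinct real roots. p(3) = -168 and p(4) = 336 have opposite signs, so a root lies in (3, 4); Newton's method refines it to λ ≈ 3.3126. p(18) = 252 and p(19) = -24 have opposite signs, so a root lies in (18, 19); Newton's method refines it to λ ≈ 18.9139. p(36) = -432 and p(37) = 138 have opposite signs, so a root lies in (36, 37); Newton's method refines it to λ ≈ 36.7735. Check (Vieta): the three roots sum to 59, matching tr M = 59.
So the eigenvalues of A^T A are ≈ 3.3126, 18.9139, 36.7735 (all ≥ 0, as they must be for A^T A). The largest is λ_max ≈ 36.7735, hence ||A||_2 = sqrt(λ_max) ≈ 6.0641.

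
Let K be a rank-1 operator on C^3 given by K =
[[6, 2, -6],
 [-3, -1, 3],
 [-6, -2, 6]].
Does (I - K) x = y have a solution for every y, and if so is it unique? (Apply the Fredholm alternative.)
(I - K) is invertible (det(I - K) = -10 ≠ 0), so for every y in C^3 the equation (I - K) x = y has a unique solution.

K has rank 1, so it is an outer product K = u v^T: every row of K is a multiple of one row vector. Reading off the entries, u = (2, -1, -2) and v = (3, 1, -3) (row i of K equals u_i·v^T). A rank-one matrix u v^T satisfies K u = u (v·u) and kills the (2)-dimensional subspace v^⊥, so its characteristic polynomial is lambda^2 (lambda - v·u) with v·u = tr K = 11. Hence the eigenvalues of I - K are 1 (multiplicity 2) and 1 - (11) = -10, so det(I - K) = -10. (Direct check: I - K =
[[-5, -2, 6],
 [3, 2, -3],
 [6, 2, -5]]
has determinant -10.) The finite-dimensional Fredholm alternative says: either (I - K) is invertible, or ker(I - K) ≠ {0} and then range(I - K) = ker((I - K)^*)^⊥, with dim ker(I - K) = dim ker((I - K)^*). Since det(I - K) ≠ 0, 1 is not an eigenvalue of K and ker(I - K) = {0}, so we are in the first case: for every y there is a unique x = (I - K)^(-1) y. Explicitly, by the Sherman–Morrison formula, (I - u v^T)^(-1) = I + u v^T/(1 - v·u), i.e. (I - K)^(-1) = I + K/(-10).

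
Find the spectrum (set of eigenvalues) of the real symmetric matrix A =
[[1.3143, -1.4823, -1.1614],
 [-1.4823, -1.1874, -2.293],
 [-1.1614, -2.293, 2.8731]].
sigma(A) ≈ {-3, 2, 4}

A is real symmetric, so its spectrum consists of real eigenvalues. Expanding the characteristic polynomial of the displayed matrix gives
  det(λ I - A) = p(λ) = λ^3 + (-3)λ^2 + (-10)λ + (24).
Solving p(λ) = 0 yields eigenvalues ≈ -3, 2, 4. (A is shown rounded to 4 decimals, so these recover the underlying integer eigenvalues to within that precision.)
Verification: the trace of A = 3 equals the sum of eigenvalues 3, and det(A) ≈ -24.0003 matches the eigenvalue product -24.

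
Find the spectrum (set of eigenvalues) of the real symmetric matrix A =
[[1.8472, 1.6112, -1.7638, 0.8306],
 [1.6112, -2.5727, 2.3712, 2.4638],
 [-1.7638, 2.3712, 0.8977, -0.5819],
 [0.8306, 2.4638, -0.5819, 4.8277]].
sigma(A) ≈ {-5, 1, 3, 6}

A is real symmetric, so its spectrum consists of real eigenvalues. Expanding the characteristic polynomial of the displayed matrix gives
  det(λ I - A) = p(λ) = λ^4 + (-5)λ^3 + (-23)λ^2 + (117)λ + (-89.9956).
Solving p(λ) = 0 yields eigenvalues ≈ -5, 1, 3, 6. (A is shown rounded to 4 decimals, so these recover the underlying integer eigenvalues to within that precision.)
Verification: the trace of A = 5 equals the sum of eigenvalues 5, and det(A) ≈ -89.9956 matches the eigenvalue product -90.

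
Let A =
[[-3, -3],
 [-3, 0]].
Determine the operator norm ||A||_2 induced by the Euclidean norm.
||A||_2 = sqrt((27 + sqrt(405))/2) ≈ 4.8541 (= sqrt(largest eigenvalue of A^T A))

||A||_2 = sigma_max(A) = sqrt(lambda_max(A^T A)). Form the symmetric matrix M = A^T A =
[[18, 9],
 [9, 9]].
Its characteristic polynomial (trace, determinant of M give the coefficients) is
  p(λ) = det(λ I - M) = λ^2 - 27λ + 81.
For λ^2 - 27λ + 81 the discriminant is 405. It is nonnegative but not a perfect square, so the roots are real and irrational: λ = (27 ± sqrt(405))/2 ≈ 23.5623, 3.4377.
So the eigenvalues of A^T A are ≈ 3.4377, 23.5623 (all ≥ 0, as they must be for A^T A). The largest is λ_max = (27 + sqrt(405))/2 ≈ 23.5623, hence ||A||_2 = sqrt(λ_max) = sqrt((27 + sqrt(405))/2) ≈ 4.8541.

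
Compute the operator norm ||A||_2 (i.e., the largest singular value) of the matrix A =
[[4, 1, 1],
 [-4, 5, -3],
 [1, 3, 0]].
||A||_2 ≈ 7.5266 (= sqrt(largest eigenvalue of A^T A))

||A||_2 = sigma_max(A) = sqrt(lambda_max(A^T A)). Form the symmetric matrix M = A^T A =
[[33, -13, 16],
 [-13, 35, -14],
 [16, -14, 10]].
Its characteristic polynomial (trace, sum of principal 2x2 minors, determinant of M give the coefficients) is
  p(λ) = det(λ I - M) = λ^3 - 78λ^2 + 1214λ - 256.
No integer candidate from the rational root theorem (±divisors of 256) is a root, so the roots are irrational. The cubic discriminant is Δ = 1758451504 > 0, so there are three distinct real roots. p(0) = -256 and p(1) = 881 have opposite signs, so a root lies in (0, 1); Newton's method refines it to λ ≈ 0.2138. p(21) = 101 and p(22) = -652 have opposite signs, so a root lies in (21, 22); Newton's method refines it to λ ≈ 21.1363. p(56) = -1264 and p(57) = 713 have opposite signs, so a root lies in (56, 57); Newton's method refines it to λ ≈ 56.6499. Check (Vieta): the three roots sum to 78, matching tr M = 78.
So the eigenvalues of A^T A are ≈ 0.2138, 21.1363, 56.6499 (all ≥ 0, as they must be for A^T A). The largest is λ_max ≈ 56.6499, hence ||A||_2 = sqrt(λ_max) ≈ 7.5266.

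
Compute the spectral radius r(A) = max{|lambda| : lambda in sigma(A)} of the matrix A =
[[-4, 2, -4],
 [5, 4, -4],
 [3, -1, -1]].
r(A) ≈ 5.357

The eigenvalues of A are the roots of its characteristic polynomial. With M = A (coefficients from the trace, the sum of principal 2x2 minors, and det A):
  p(λ) = det(λ I - M) = λ^3 + λ^2 - 18λ - 86.
No integer candidate from the rational root theorem (±divisors of 86) is a root, so the roots are irrational. The cubic discriminant is Δ = -147832 < 0, so there is one real root and a complex-conjugate pair. p(5) = -26 and p(6) = 58 have opposite signs, so a root lies in (5, 6); Newton's method refines it to λ ≈ 5.357. Dividing out (λ - (5.357)) leaves approximately λ^2 + 6.357λ + 16.0539. For λ^2 + 6.357λ + 16.0539 the discriminant is -23.8048. It is negative, so the remaining roots are the complex-conjugate pair λ ≈ -3.1785 ± 2.4395i. Their product equals the constant term, so |λ|^2 ≈ 16.0539 and |λ| ≈ 4.0067.
Thus the eigenvalues (to 4 decimals) are 5.357 (modulus 5.357); -3.1785 ± 2.4395i (modulus 4.0067). The spectral radius is the largest modulus: r(A) ≈ 5.357. (Cross-check: r(A) ≤ ||A||_2 ≈ 7.8422; equality holds whenever A is normal, though it can also hold for some non-normal A.)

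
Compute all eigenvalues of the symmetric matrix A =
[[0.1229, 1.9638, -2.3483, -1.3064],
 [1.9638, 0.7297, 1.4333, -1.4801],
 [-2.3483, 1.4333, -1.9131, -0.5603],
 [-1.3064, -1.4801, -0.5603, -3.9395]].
sigma(A) ≈ {-5, -4, 1, 3}

A is real symmetric, so its spectrum consists of real eigenvalues. Expanding the characteristic polynomial of the displayed matrix gives
  det(λ I - A) = p(λ) = λ^4 + (5)λ^3 + (-13)λ^2 + (-53)λ + (60.0023).
Solving p(λ) = 0 yields eigenvalues ≈ -5, -4, 1, 3. (A is shown rounded to 4 decimals, so these recover the underlying integer eigenvalues to within that precision.)
Verification: the trace of A = -5 equals the sum of eigenvalues -5, and det(A) ≈ 60.0023 matches the eigenvalue product 60.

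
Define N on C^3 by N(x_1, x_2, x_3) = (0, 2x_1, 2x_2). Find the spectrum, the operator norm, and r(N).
sigma(N) = {0}; ||N|| = 2; r(N) = 0. (N is nilpotent with N^3 = 0.)

On C^3, N is a strictly lower-triangular matrix with 2 on the subdiagonal and zeros elsewhere, so its characteristic polynomial is lambda^3 and every eigenvalue is 0: sigma(N) = {0}. For the operator norm, N e_i = 2e_{i+1} for i = 1, ..., 2 and N e_3 = 0, so the singular values of N are 2 (with multiplicity 2) and 0; hence ||N|| = 2. The spectral radius r(N) = max|lambda| = 0. Note ||N|| > r(N) — characteristic of non-normal nilpotent operators. Indeed N^3 = 0.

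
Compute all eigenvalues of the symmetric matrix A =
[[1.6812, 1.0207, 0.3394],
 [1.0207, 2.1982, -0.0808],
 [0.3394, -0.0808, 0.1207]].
sigma(A) ≈ {0, 1, 3}

A is real symmetric, so its spectrum consists of real eigenvalues. Expanding the characteristic polynomial of the displayed matrix gives
  det(λ I - A) = p(λ) = λ^3 + (-4)λ^2 + (3)λ + (0).
Solving p(λ) = 0 yields eigenvalues ≈ 0, 1, 3. (A is shown rounded to 4 decimals, so these recover the underlying integer eigenvalues to within that precision.)
Verification: the trace of A = 4 equals the sum of eigenvalues 4, and det(A) ≈ 0.0001 matches the eigenvalue product 0.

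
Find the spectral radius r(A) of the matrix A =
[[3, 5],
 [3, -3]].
r(A) = sqrt(96)/2 ≈ 4.899

The eigenvalues of A are the roots of its characteristic polynomial. With M = A (coefficients from the trace and determinant):
  p(λ) = det(λ I - M) = λ^2 - 24.
For λ^2 - 24 the discriminant is 96. It is nonnegative but not a perfect square, so the roots are real and irrational: λ = ± sqrt(96)/2 ≈ 4.899, -4.899.
Thus the eigenvalues (to 4 decimals) are 4.899 (modulus 4.899); -4.899 (modulus 4.899). The spectral radius is the largest modulus: r(A) = sqrt(96)/2 ≈ 4.899. (Cross-check: r(A) ≤ ||A||_2 ≈ 6; equality holds whenever A is normal, though it can also hold for some non-normal A.)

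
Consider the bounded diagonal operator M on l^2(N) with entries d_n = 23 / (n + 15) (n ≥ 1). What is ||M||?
||M|| = 23/16 (attained at n = 1)

For M diagonal, ||M|| = sup_n |d_n| = sup_n 23/(n + 15). This is positive and strictly decreasing in n, so the supremum is attained at n = 1: d_1 = 23/(1 + 15) = 23/16. Hence ||M|| = 23/16.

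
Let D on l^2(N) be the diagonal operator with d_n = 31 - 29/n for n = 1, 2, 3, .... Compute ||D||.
||D|| = 31

For a diagonal operator on l^2 with entries d_n, ||D|| = sup_n |d_n|. Here d_1 = 2, d_2 = 33/2, ..., and d_n = 31 - 29/n increases monotonically toward 31. All terms lie in [2, 31), so |d_n| = d_n and the supremum is the limit 31, which is not attained by any individual d_n. Hence ||D|| = 31.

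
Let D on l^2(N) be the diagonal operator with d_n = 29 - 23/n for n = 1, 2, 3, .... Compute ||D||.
||D|| = 29

For a diagonal operator on l^2 with entries d_n, ||D|| = sup_n |d_n|. Here d_1 = 6, d_2 = 35/2, ..., and d_n = 29 - 23/n increases monotonically toward 29. All terms lie in [6, 29), so |d_n| = d_n and the supremum is the limit 29, which is not attained by any individual d_n. Hence ||D|| = 29.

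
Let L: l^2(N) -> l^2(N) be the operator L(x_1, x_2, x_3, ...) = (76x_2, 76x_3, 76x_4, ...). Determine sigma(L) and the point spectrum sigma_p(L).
sigma(L) = closed disk {z in C : |z| ≤ 76}; sigma_p(L) = open disk {z in C : |z| < 76}

Note L = 76·V where V is the unit left shift (V x)_k = x_{k+1}; so sigma(L) = 76·sigma(V) and ||L|| = 76||V||. ||L x||^2 = 5776sum_{k≥2} |x_k|^2 ≤ 5776||x||^2, with equality on {x : x_1 = 0}, so ||L|| = 76. For any lambda with |lambda| < 76, set r = lambda/76 (|r| < 1); the vector x = (1, r, r^2, ...) is in l^2 and satisfies L x = 76(r, r^2, ...) = lambda x, so lambda is an eigenvalue. On the boundary |lambda| = 76 the geometric series diverges, so no l^2 eigenvector exists, but these lambda lie in the approximate point spectrum. Hence sigma(L) is the closed disk of radius 76 and sigma_p(L) is the open disk.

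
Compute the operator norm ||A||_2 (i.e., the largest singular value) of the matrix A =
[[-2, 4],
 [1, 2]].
||A||_2 = sqrt((25 + sqrt(369))/2) ≈ 4.7016 (= sqrt(largest eigenvalue of A^T A))

||A||_2 = sigma_max(A) = sqrt(lambda_max(A^T A)). Form the symmetric matrix M = A^T A =
[[5, -6],
 [-6, 20]].
Its characteristic polynomial (trace, determinant of M give the coefficients) is
  p(λ) = det(λ I - M) = λ^2 - 25λ + 64.
For λ^2 - 25λ + 64 the discriminant is 369. It is nonnegative but not a perfect square, so the roots are real and irrational: λ = (25 ± sqrt(369))/2 ≈ 22.1047, 2.8953.
So the eigenvalues of A^T A are ≈ 2.8953, 22.1047 (all ≥ 0, as they must be for A^T A). The largest is λ_max = (25 + sqrt(369))/2 ≈ 22.1047, hence ||A||_2 = sqrt(λ_max) = sqrt((25 + sqrt(369))/2) ≈ 4.7016.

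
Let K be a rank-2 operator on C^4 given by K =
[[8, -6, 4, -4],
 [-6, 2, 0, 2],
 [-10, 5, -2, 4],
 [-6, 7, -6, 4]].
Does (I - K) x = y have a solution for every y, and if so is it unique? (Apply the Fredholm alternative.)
(I - K) is invertible (det(I - K) = 7 ≠ 0), so for every y in C^4 the equation (I - K) x = y has a unique solution.

K has rank 2 and factors as K = U V^T = u1 v1^T + u2 v2^T with u1 = (-2, 0, 1, 3), v1 = (-1, 2, -2, 1), u2 = (2, -2, -3, -1), v2 = (3, -1, 0, -1) (multiplying out reproduces the displayed K). The nonzero eigenvalues of U V^T coincide with those of the 2 x 2 matrix G = V^T U = [[v1·u1, v1·u2], [v2·u1, v2·u2]] = [[3, -1], [-9, 9]], and by the Sylvester determinant identity det(I_4 - U V^T) = det(I_2 - V^T U) = det([[-2, 1], [9, -8]]) = (-2)(-8) - (1)(9) = 7. (Direct check: I - K =
[[-7, 6, -4, 4],
 [6, -1, 0, -2],
 [10, -5, 3, -4],
 [6, -7, 6, -3]]
has determinant 7.) The finite-dimensional Fredholm alternative says: either (I - K) is invertible, or ker(I - K) ≠ {0} and then range(I - K) = ker((I - K)^*)^⊥, with dim ker(I - K) = dim ker((I - K)^*). Since det(I - K) ≠ 0, 1 is not an eigenvalue of K and ker(I - K) = {0}, so we are in the first case: for every y there is a unique x = (I - K)^(-1) y. (Explicitly, by the Woodbury identity, (I - U V^T)^(-1) = I + U (I_2 - G)^(-1) V^T.)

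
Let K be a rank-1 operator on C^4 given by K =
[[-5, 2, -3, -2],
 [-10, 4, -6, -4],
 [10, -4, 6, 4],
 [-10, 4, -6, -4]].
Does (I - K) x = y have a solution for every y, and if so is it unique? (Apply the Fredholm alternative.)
(I - K) is singular (det(I - K) = 0, i.e. 1 ∈ sigma(K)). (I - K) x = y is solvable iff y ⊥ ker((I - K)^*) = span{(-5, 2, -3, -2)}, i.e. iff -5y_1 + 2y_2 - 3y_3 - 2y_4 = 0. When solvable, the solutions are x = y + c·(1, 2, -2, 2), c arbitrary (ker(I - K) = span{(1, 2, -2, 2)}, dimension 1).

K has rank 1, so it is an outer product K = u v^T: every row of K is a multiple of one row vector. Reading off the entries, u = (1, 2, -2, 2) and v = (-5, 2, -3, -2) (row i of K equals u_i·v^T). A rank-one matrix u v^T satisfies K u = u (v·u) and kills the (3)-dimensional subspace v^⊥, so its characteristic polynomial is lambda^3 (lambda - v·u) with v·u = tr K = 1. Hence the eigenvalues of I - K are 1 (multiplicity 3) and 1 - (1) = 0, so det(I - K) = 0. (Direct check: I - K =
[[6, -2, 3, 2],
 [10, -3, 6, 4],
 [-10, 4, -5, -4],
 [10, -4, 6, 5]]
has determinant 0.) So 1 is an eigenvalue of K and (I - K) is not invertible. The finite-dimensional Fredholm alternative says: either (I - K) is invertible, or ker(I - K) ≠ {0} and then range(I - K) = ker((I - K)^*)^⊥, with dim ker(I - K) = dim ker((I - K)^*). We are in the second case, so we need both kernels. Kernel of I - K: (I - K) u = u - u (v·u) = u - u = 0, so ker(I - K) = span{u} = span{(1, 2, -2, 2)} (it is exactly 1-dimensional because rank(I - K) = 3). Kernel of the adjoint: K is real, so (I - K)^* = I - K^T = I - v u^T, and (I - v u^T) v = v - v (u·v) = 0; hence ker((I - K)^*) = span{v} = span{(-5, 2, -3, -2)}. Therefore (I - K) x = y is solvable iff <y, v> = 0, i.e. iff -5y_1 + 2y_2 - 3y_3 - 2y_4 = 0. When this holds, K y = u (v·y) = 0, so (I - K) y = y and x = y is a particular solution; the full solution set is the line x = y + c·u = y + c·(1, 2, -2, 2), c ∈ C.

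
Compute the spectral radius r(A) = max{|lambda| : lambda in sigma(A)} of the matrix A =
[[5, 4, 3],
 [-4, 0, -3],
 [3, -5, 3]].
r(A) ≈ 6.9269

The eigenvalues of A are the roots of its characteristic polynomial. With M = A (coefficients from the trace, the sum of principal 2x2 minors, and det A):
  p(λ) = det(λ I - M) = λ^3 - 8λ^2 + 7λ + 3.
No integer candidate from the rational root theorem (±divisors of 3) is a root, so the roots are irrational. The cubic discriminant is Δ = 4641 > 0, so there are three distinct real roots. p(-1) = -13 and p(0) = 3 have opposite signs, so a root lies in (-1, 0); Newton's method refines it to λ ≈ -0.3126. p(1) = 3 and p(2) = -7 have opposite signs, so a root lies in (1, 2); Newton's method refines it to λ ≈ 1.3856. p(6) = -27 and p(7) = 3 have opposite signs, so a root lies in (6, 7); Newton's method refines it to λ ≈ 6.9269. Check (Vieta): the three roots sum to 8, matching tr M = 8.
Thus the eigenvalues (to 4 decimals) are -0.3126 (modulus 0.3126); 1.3856 (modulus 1.3856); 6.9269 (modulus 6.9269). The spectral radius is the largest modulus: r(A) ≈ 6.9269. (Cross-check: r(A) ≤ ||A||_2 ≈ 8.7429; equality holds whenever A is normal, though it can also hold for some non-normal A.)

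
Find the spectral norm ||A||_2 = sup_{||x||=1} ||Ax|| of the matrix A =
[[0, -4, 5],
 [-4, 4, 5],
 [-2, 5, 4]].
||A||_2 ≈ 10.0074 (= sqrt(largest eigenvalue of A^T A))

||A||_2 = sigma_max(A) = sqrt(lambda_max(A^T A)). Form the symmetric matrix M = A^T A =
[[20, -26, -28],
 [-26, 57, 20],
 [-28, 20, 66]].
Its characteristic polynomial (trace, sum of principal 2x2 minors, determinant of M give the coefficients) is
  p(λ) = det(λ I - M) = λ^3 - 143λ^2 + 4362λ - 7056.
No integer candidate from the rational root theorem (±divisors of 7056) is a root, so the roots are irrational. The cubic discriminant is Δ = 52446360132 > 0, so there are three distinct real roots. p(1) = -2836 and p(2) = 1104 have opposite signs, so a root lies in (1, 2); Newton's method refines it to λ ≈ 1.7126. p(41) = 324 and p(42) = -2016 have opposite signs, so a root lies in (41, 42); Newton's method refines it to λ ≈ 41.1394. p(100) = -856 and p(101) = 5064 have opposite signs, so a root lies in (100, 101); Newton's method refines it to λ ≈ 100.148. Check (Vieta): the three roots sum to 143, matching tr M = 143.
So the eigenvalues of A^T A are ≈ 1.7126, 41.1394, 100.148 (all ≥ 0, as they must be for A^T A). The largest is λ_max ≈ 100.148, hence ||A||_2 = sqrt(λ_max) ≈ 10.0074.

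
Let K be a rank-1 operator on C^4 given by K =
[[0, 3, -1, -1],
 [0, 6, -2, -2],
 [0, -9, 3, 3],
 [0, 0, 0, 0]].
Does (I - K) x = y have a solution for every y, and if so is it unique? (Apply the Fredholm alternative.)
(I - K) is invertible (det(I - K) = -8 ≠ 0), so for every y in C^4 the equation (I - K) x = y has a unique solution.

K has rank 1, so it is an outer product K = u v^T: every row of K is a multiple of one row vector. Reading off the entries, u = (-1, -2, 3, 0) and v = (0, -3, 1, 1) (row i of K equals u_i·v^T). A rank-one matrix u v^T satisfies K u = u (v·u) and kills the (3)-dimensional subspace v^⊥, so its characteristic polynomial is lambda^3 (lambda - v·u) with v·u = tr K = 9. Hence the eigenvalues of I - K are 1 (multiplicity 3) and 1 - (9) = -8, so det(I - K) = -8. (Direct check: I - K =
[[1, -3, 1, 1],
 [0, -5, 2, 2],
 [0, 9, -2, -3],
 [0, 0, 0, 1]]
has determinant -8.) The finite-dimensional Fredholm alternative says: either (I - K) is invertible, or ker(I - K) ≠ {0} and then range(I - K) = ker((I - K)^*)^⊥, with dim ker(I - K) = dim ker((I - K)^*). Since det(I - K) ≠ 0, 1 is not an eigenvalue of K and ker(I - K) = {0}, so we are in the first case: for every y there is a unique x = (I - K)^(-1) y. Explicitly, by the Sherman–Morrison formula, (I - u v^T)^(-1) = I + u v^T/(1 - v·u), i.e. (I - K)^(-1) = I + K/(-8).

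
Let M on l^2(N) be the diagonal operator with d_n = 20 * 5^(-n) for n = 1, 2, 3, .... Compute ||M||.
||M|| = 4 (attained at n = 1)

For M diagonal, ||M|| = sup_n |d_n|. The sequence d_n = 20 * 5^(-n) is positive and strictly decreasing (ratio 5^(-1) < 1), so the supremum is d_1 = 20/5 = 4. Hence ||M|| = 4.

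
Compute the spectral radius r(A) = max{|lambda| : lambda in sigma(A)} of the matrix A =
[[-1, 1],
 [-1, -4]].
r(A) = (5 + sqrt(5))/2 ≈ 3.618

The eigenvalues of A are the roots of its characteristic polynomial. With M = A (coefficients from the trace and determinant):
  p(λ) = det(λ I - M) = λ^2 + 5λ + 5.
For λ^2 + 5λ + 5 the discriminant is 5. It is nonnegative but not a perfect square, so the roots are real and irrational: λ = (-5 ± sqrt(5))/2 ≈ -1.382, -3.618.
Thus the eigenvalues (to 4 decimals) are -1.382 (modulus 1.382); -3.618 (modulus 3.618). The spectral radius is the largest modulus: r(A) = (5 + sqrt(5))/2 ≈ 3.618. (Cross-check: r(A) ≤ ||A||_2 ≈ 4.1926; equality holds whenever A is normal, though it can also hold for some non-normal A.)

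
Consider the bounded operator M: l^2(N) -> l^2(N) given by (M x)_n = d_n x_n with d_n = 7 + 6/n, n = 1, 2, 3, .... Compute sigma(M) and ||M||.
sigma(M) = {7 + 6/n : n ≥ 1} ∪ {7}; ||M|| = 13

A bounded diagonal operator on l^2 with diagonal entries d_n has spectrum equal to the closure of {d_n : n ≥ 1}: every d_n is an eigenvalue (with eigenvector e_n), so {d_n} ⊂ sigma(M); the spectrum is closed, so its closure is too; and for lambda not in the closure, (M - lambda I) has bounded inverse (the diagonal entries 1/(d_n - lambda) are bounded). For our sequence d_n = 7 + 6/n, n = 1, 2, 3, ...:
  - {d_n} = {7 + 6/n : n ≥ 1}; the only limit point is 7
  - closure = {7 + 6/n : n ≥ 1} ∪ {7}
For the norm: a diagonal operator has ||M|| = sup_n |d_n|. Here d_n = 7 + 6/n is positive and decreasing, so sup_n |d_n| = d_1 = 7 + 6 = 13. So ||M|| = 13.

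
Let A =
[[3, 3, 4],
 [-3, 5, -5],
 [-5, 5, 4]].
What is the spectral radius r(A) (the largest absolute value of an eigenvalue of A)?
r(A) ≈ 8.2633

The eigenvalues of A are the roots of its characteristic polynomial. With M = A (coefficients from the trace, the sum of principal 2x2 minors, and det A):
  p(λ) = det(λ I - M) = λ^3 - 12λ^2 + 101λ - 286.
No integer candidate from the rational root theorem (±divisors of 286) is a root, so the roots are irrational. The cubic discriminant is Δ = -598208 < 0, so there is one real root and a complex-conjugate pair. p(4) = -10 and p(5) = 44 have opposite signs, so a root lies in (4, 5); Newton's method refines it to λ ≈ 4.1886. Dividing out (λ - (4.1886)) leaves approximately λ^2 - 7.8114λ + 68.2813. For λ^2 - 7.8114λ + 68.2813 the discriminant is -212.1067. It is negative, so the remaining roots are the complex-conjugate pair λ ≈ 3.9057 ± 7.2819i. Their product equals the constant term, so |λ|^2 ≈ 68.2813 and |λ| ≈ 8.2633.
Thus the eigenvalues (to 4 decimals) are 4.1886 (modulus 4.1886); 3.9057 ± 7.2819i (modulus 8.2633). The spectral radius is the largest modulus: r(A) ≈ 8.2633. (Cross-check: r(A) ≤ ||A||_2 ≈ 9.1148; equality holds whenever A is normal, though it can also hold for some non-normal A.)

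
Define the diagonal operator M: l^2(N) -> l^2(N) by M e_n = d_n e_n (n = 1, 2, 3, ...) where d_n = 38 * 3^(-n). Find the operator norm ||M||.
||M|| = 38/3 (attained at n = 1)

For M diagonal, ||M|| = sup_n |d_n|. The sequence d_n = 38 * 3^(-n) is positive and strictly decreasing (ratio 3^(-1) < 1), so the supremum is d_1 = 38/3. Hence ||M|| = 38/3.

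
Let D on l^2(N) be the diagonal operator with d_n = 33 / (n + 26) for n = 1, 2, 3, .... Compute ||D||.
||D|| = 11/9 (attained at n = 1)

For D diagonal, ||D|| = sup_n |d_n| = sup_n 33/(n + 26). This is positive and strictly decreasing in n, so the supremum is attained at n = 1: d_1 = 33/(1 + 26) = 11/9. Hence ||D|| = 11/9.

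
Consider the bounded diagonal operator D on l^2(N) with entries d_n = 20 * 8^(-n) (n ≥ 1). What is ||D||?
||D|| = 5/2 (attained at n = 1)

For D diagonal, ||D|| = sup_n |d_n|. The sequence d_n = 20 * 8^(-n) is positive and strictly decreasing (ratio 8^(-1) < 1), so the supremum is d_1 = 20/8 = 5/2. Hence ||D|| = 5/2.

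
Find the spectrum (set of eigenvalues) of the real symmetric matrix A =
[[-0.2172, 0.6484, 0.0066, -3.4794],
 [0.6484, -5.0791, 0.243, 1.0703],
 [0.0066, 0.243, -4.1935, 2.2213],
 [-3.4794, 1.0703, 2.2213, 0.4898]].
sigma(A) ≈ {-6, -5, -2, 4}

A is real symmetric, so its spectrum consists of real eigenvalues. Expanding the characteristic polynomial of the displayed matrix gives
  det(λ I - A) = p(λ) = λ^4 + (9)λ^3 + (0)λ^2 + (-148.0017)λ + (-240).
Solving p(λ) = 0 yields eigenvalues ≈ -6, -5, -2, 4. (A is shown rounded to 4 decimals, so these recover the underlying integer eigenvalues to within that precision.)
Verification: the trace of A = -9 equals the sum of eigenvalues -9, and det(A) ≈ -239.9993 matches the eigenvalue product -240.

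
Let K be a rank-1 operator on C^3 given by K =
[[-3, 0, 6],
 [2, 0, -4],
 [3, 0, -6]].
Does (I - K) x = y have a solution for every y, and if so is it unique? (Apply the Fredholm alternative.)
(I - K) is invertible (det(I - K) = 10 ≠ 0), so for every y in C^3 the equation (I - K) x = y has a unique solution.

K has rank 1, so it is an outer product K = u v^T: every row of K is a multiple of one row vector. Reading off the entries, u = (-3, 2, 3) and v = (1, 0, -2) (row i of K equals u_i·v^T). A rank-one matrix u v^T satisfies K u = u (v·u) and kills the (2)-dimensional subspace v^⊥, so its characteristic polynomial is lambda^2 (lambda - v·u) with v·u = tr K = -9. Hence the eigenvalues of I - K are 1 (multiplicity 2) and 1 - (-9) = 10, so det(I - K) = 10. (Direct check: I - K =
[[4, 0, -6],
 [-2, 1, 4],
 [-3, 0, 7]]
has determinant 10.) The finite-dimensional Fredholm alternative says: either (I - K) is invertible, or ker(I - K) ≠ {0} and then range(I - K) = ker((I - K)^*)^⊥, with dim ker(I - K) = dim ker((I - K)^*). Since det(I - K) ≠ 0, 1 is not an eigenvalue of K and ker(I - K) = {0}, so we are in the first case: for every y there is a unique x = (I - K)^(-1) y. Explicitly, by the Sherman–Morrison formula, (I - u v^T)^(-1) = I + u v^T/(1 - v·u), i.e. (I - K)^(-1) = I + K/(10).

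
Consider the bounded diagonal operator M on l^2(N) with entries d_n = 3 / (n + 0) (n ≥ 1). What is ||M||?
||M|| = 3 (attained at n = 1)

For M diagonal, ||M|| = sup_n |d_n| = sup_n 3/(n + 0). This is positive and strictly decreasing in n, so the supremum is attained at n = 1: d_1 = 3/(1 + 0) = 3. Hence ||M|| = 3.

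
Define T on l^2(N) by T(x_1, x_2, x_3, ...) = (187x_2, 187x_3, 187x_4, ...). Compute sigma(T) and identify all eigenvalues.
sigma(T) = closed disk {z in C : |z| ≤ 187}; sigma_p(T) = open disk {z in C : |z| < 187}

Note T = 187·V where V is the unit left shift (V x)_k = x_{k+1}; so sigma(T) = 187·sigma(V) and ||T|| = 187||V||. ||T x||^2 = 34969sum_{k≥2} |x_k|^2 ≤ 34969||x||^2, with equality on {x : x_1 = 0}, so ||T|| = 187. For any lambda with |lambda| < 187, set r = lambda/187 (|r| < 1); the vector x = (1, r, r^2, ...) is in l^2 and satisfies T x = 187(r, r^2, ...) = lambda x, so lambda is an eigenvalue. On the boundary |lambda| = 187 the geometric series diverges, so no l^2 eigenvector exists, but these lambda lie in the approximate point spectrum. Hence sigma(T) is the closed disk of radius 187 and sigma_p(T) is the open disk.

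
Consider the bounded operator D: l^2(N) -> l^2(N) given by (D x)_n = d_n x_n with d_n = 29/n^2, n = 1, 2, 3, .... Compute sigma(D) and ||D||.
sigma(D) = {29/n^2 : n ≥ 1} ∪ {0}; ||D|| = 29

A bounded diagonal operator on l^2 with diagonal entries d_n has spectrum equal to the closure of {d_n : n ≥ 1}: every d_n is an eigenvalue (with eigenvector e_n), so {d_n} ⊂ sigma(D); the spectrum is closed, so its closure is too; and for lambda not in the closure, (D - lambda I) has bounded inverse (the diagonal entries 1/(d_n - lambda) are bounded). For our sequence d_n = 29/n^2, n = 1, 2, 3, ...:
  - {d_n} = {29/n^2 : n ≥ 1}; the only limit point is 0
  - closure = {29/n^2 : n ≥ 1} ∪ {0}
For the norm: a diagonal operator has ||D|| = sup_n |d_n|. Here d_n = 29/n^2 is positive and decreasing, so sup_n |d_n| = d_1 = 29. So ||D|| = 29.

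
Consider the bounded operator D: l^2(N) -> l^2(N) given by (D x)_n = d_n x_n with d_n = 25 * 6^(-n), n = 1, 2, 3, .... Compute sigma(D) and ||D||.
sigma(D) = {25 * 6^(-n) : n ≥ 1} ∪ {0}; ||D|| = 25/6

A bounded diagonal operator on l^2 with diagonal entries d_n has spectrum equal to the closure of {d_n : n ≥ 1}: every d_n is an eigenvalue (with eigenvector e_n), so {d_n} ⊂ sigma(D); the spectrum is closed, so its closure is too; and for lambda not in the closure, (D - lambda I) has bounded inverse (the diagonal entries 1/(d_n - lambda) are bounded). For our sequence d_n = 25 * 6^(-n), n = 1, 2, 3, ...:
  - {d_n} = {25 * 6^(-n) : n ≥ 1}; the only limit point is 0
  - closure = {25 * 6^(-n) : n ≥ 1} ∪ {0}
For the norm: a diagonal operator has ||D|| = sup_n |d_n|. Here d_n = 25 * 6^(-n) is positive and decreasing, so sup_n |d_n| = d_1 = 25/6. So ||D|| = 25/6.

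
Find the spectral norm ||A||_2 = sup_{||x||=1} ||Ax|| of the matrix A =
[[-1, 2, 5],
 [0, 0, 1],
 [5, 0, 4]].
||A||_2 ≈ 7.226 (= sqrt(largest eigenvalue of A^T A))

||A||_2 = sigma_max(A) = sqrt(lambda_max(A^T A)). Form the symmetric matrix M = A^T A =
[[26, -2, 15],
 [-2, 4, 10],
 [15, 10, 42]].
Its characteristic polynomial (trace, sum of principal 2x2 minors, determinant of M give the coefficients) is
  p(λ) = det(λ I - M) = λ^3 - 72λ^2 + 1035λ - 100.
No integer candidate from the rational root theorem (±divisors of 100) is a root, so the roots are irrational. The cubic discriminant is Δ = 1102925700 > 0, so there are three distinct real roots. p(0) = -100 and p(1) = 864 have opposite signs, so a root lies in (0, 1); Newton's method refines it to λ ≈ 0.0973. p(19) = 432 and p(20) = -200 have opposite signs, so a root lies in (19, 20); Newton's method refines it to λ ≈ 19.6881. p(52) = -360 and p(53) = 1384 have opposite signs, so a root lies in (52, 53); Newton's method refines it to λ ≈ 52.2147. Check (Vieta): the three roots sum to 72, matching tr M = 72.
So the eigenvalues of A^T A are ≈ 0.0973, 19.6881, 52.2147 (all ≥ 0, as they must be for A^T A). The largest is λ_max ≈ 52.2147, hence ||A||_2 = sqrt(λ_max) ≈ 7.226.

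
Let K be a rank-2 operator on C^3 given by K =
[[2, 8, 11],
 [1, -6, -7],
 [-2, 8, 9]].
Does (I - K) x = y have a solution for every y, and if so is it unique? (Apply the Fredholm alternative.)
(I - K) is invertible (det(I - K) = 18 ≠ 0), so for every y in C^3 the equation (I - K) x = y has a unique solution.

K has rank 2 and factors as K = U V^T = u1 v1^T + u2 v2^T with u1 = (-1, 2, -3), v1 = (1, -2, -2), u2 = (-3, 1, -1), v2 = (-1, -2, -3) (multiplying out reproduces the displayed K). The nonzero eigenvalues of U V^T coincide with those of the 2 x 2 matrix G = V^T U = [[v1·u1, v1·u2], [v2·u1, v2·u2]] = [[1, -3], [6, 4]], and by the Sylvester determinant identity det(I_3 - U V^T) = det(I_2 - V^T U) = det([[0, 3], [-6, -3]]) = (0)(-3) - (3)(-6) = 18. (Direct check: I - K =
[[-1, -8, -11],
 [-1, 7, 7],
 [2, -8, -8]]
has determinant 18.) The finite-dimensional Fredholm alternative says: either (I - K) is invertible, or ker(I - K) ≠ {0} and then range(I - K) = ker((I - K)^*)^⊥, with dim ker(I - K) = dim ker((I - K)^*). Since det(I - K) ≠ 0, 1 is not an eigenvalue of K and ker(I - K) = {0}, so we are in the first case: for every y there is a unique x = (I - K)^(-1) y. (Explicitly, by the Woodbury identity, (I - U V^T)^(-1) = I + U (I_2 - G)^(-1) V^T.)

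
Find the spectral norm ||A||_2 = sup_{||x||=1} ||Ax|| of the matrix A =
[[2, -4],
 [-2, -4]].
||A||_2 = sqrt(32) ≈ 5.6569 (= sqrt(largest eigenvalue of A^T A))

||A||_2 = sigma_max(A) = sqrt(lambda_max(A^T A)). Form the symmetric matrix M = A^T A =
[[8, 0],
 [0, 32]].
Its characteristic polynomial (trace, determinant of M give the coefficients) is
  p(λ) = det(λ I - M) = λ^2 - 40λ + 256.
For λ^2 - 40λ + 256 the discriminant is 576. It is a perfect square (24^2), so the roots are rational: λ = (40 ± 24)/2 = 32, 8.
So the eigenvalues of A^T A are ≈ 8, 32 (all ≥ 0, as they must be for A^T A). The largest is λ_max = 32, hence ||A||_2 = sqrt(λ_max) = sqrt(32) ≈ 5.6569.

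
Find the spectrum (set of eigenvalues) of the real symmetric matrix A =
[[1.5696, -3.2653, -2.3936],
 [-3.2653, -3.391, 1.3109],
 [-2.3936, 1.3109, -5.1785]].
sigma(A) ≈ {-6, -5, 4}

A is real symmetric, so its spectrum consists of real eigenvalues. Expanding the characteristic polynomial of the displayed matrix gives
  det(λ I - A) = p(λ) = λ^3 + (7)λ^2 + (-14)λ + (-120).
Solving p(λ) = 0 yields eigenvalues ≈ -6, -5, 4. (A is shown rounded to 4 decimals, so these recover the underlying integer eigenvalues to within that precision.)
Verification: the trace of A = -7 equals the sum of eigenvalues -7, and det(A) ≈ 119.9991 matches the eigenvalue product 120.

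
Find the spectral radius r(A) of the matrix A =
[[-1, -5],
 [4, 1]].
r(A) = sqrt(19) ≈ 4.3589

The eigenvalues of A are the roots of its characteristic polynomial. With M = A (coefficients from the trace and determinant):
  p(λ) = det(λ I - M) = λ^2 + 19.
For λ^2 + 19 the discriminant is -76. It is negative, so the roots are the complex-conjugate pair λ = 0 ± (sqrt(76)/2) i ≈ 0 ± 4.3589i. For a conjugate pair the product of the roots equals the constant term, so |λ|^2 = 19 and |λ| = sqrt(19) ≈ 4.3589.
Thus the eigenvalues (to 4 decimals) are 0 ± 4.3589i (modulus 4.3589). The spectral radius is the largest modulus: r(A) = sqrt(19) ≈ 4.3589. (Cross-check: r(A) ≤ ||A||_2 ≈ 5.618; equality holds whenever A is normal, though it can also hold for some non-normal A.)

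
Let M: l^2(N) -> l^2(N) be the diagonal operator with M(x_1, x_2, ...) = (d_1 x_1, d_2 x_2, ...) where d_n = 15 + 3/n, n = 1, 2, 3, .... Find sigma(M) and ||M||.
sigma(M) = {15 + 3/n : n ≥ 1} ∪ {15}; ||M|| = 18

A bounded diagonal operator on l^2 with diagonal entries d_n has spectrum equal to the closure of {d_n : n ≥ 1}: every d_n is an eigenvalue (with eigenvector e_n), so {d_n} ⊂ sigma(M); the spectrum is closed, so its closure is too; and for lambda not in the closure, (M - lambda I) has bounded inverse (the diagonal entries 1/(d_n - lambda) are bounded). For our sequence d_n = 15 + 3/n, n = 1, 2, 3, ...:
  - {d_n} = {15 + 3/n : n ≥ 1}; the only limit point is 15
  - closure = {15 + 3/n : n ≥ 1} ∪ {15}
For the norm: a diagonal operator has ||M|| = sup_n |d_n|. Here d_n = 15 + 3/n is positive and decreasing, so sup_n |d_n| = d_1 = 15 + 3 = 18. So ||M|| = 18.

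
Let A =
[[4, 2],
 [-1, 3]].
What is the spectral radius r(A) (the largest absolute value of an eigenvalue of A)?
r(A) = sqrt(14) ≈ 3.7417

The eigenvalues of A are the roots of its characteristic polynomial. With M = A (coefficients from the trace and determinant):
  p(λ) = det(λ I - M) = λ^2 - 7λ + 14.
For λ^2 - 7λ + 14 the discriminant is -7. It is negative, so the roots are the complex-conjugate pair λ = 7/2 ± (sqrt(7)/2) i ≈ 3.5 ± 1.3229i. For a conjugate pair the product of the roots equals the constant term, so |λ|^2 = 14 and |λ| = sqrt(14) ≈ 3.7417.
Thus the eigenvalues (to 4 decimals) are 3.5 ± 1.3229i (modulus 3.7417). The spectral radius is the largest modulus: r(A) = sqrt(14) ≈ 3.7417. (Cross-check: r(A) ≤ ||A||_2 ≈ 4.515; equality holds whenever A is normal, though it can also hold for some non-normal A.)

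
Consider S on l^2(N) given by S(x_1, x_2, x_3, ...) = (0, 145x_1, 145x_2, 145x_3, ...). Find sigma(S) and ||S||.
sigma(S) = closed disk {z in C : |z| ≤ 145}; ||S|| = 145

Note S = 145·U where U is the unit right shift (U x)_k = x_{k-1} (with x_0 := 0); so ||S|| = 145||U|| and sigma(S) = 145·sigma(U). ||S x||^2 = sum_{k≥1} |145x_k|^2 = 21025||x||^2, so ||S|| = 145 and sigma(S) ⊂ {|z| ≤ 145}. For any |lambda| < 145, the equation (S - lambda I) x = 0 forces x_1 = 0, then 145x_k = lambda x_{k+1} ⇒ x = 0, so S has no eigenvalues. But (S - lambda I) is not surjective for |lambda| < 145: solving (S - lambda I) x = e_1 would require x_n proportional to (lambda/145)^(-n), which is not in l^2. So every |lambda| < 145 lies in the residual spectrum. The boundary |lambda| = 145 is in the approximate point spectrum (the spectrum is closed). Hence sigma(S) is the closed disk of radius 145.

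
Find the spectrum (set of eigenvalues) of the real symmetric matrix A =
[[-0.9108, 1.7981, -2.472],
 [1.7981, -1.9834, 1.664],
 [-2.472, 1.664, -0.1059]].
sigma(A) ≈ {-5, 0, 2}

A is real symmetric, so its spectrum consists of real eigenvalues. Expanding the characteristic polynomial of the displayed matrix gives
  det(λ I - A) = p(λ) = λ^3 + (3)λ^2 + (-10)λ + (0).
Solving p(λ) = 0 yields eigenvalues ≈ -5, 0, 2. (A is shown rounded to 4 decimals, so these recover the underlying integer eigenvalues to within that precision.)
Verification: the trace of A = -3 equals the sum of eigenvalues -3, and det(A) ≈ 0.0005 matches the eigenvalue product 0.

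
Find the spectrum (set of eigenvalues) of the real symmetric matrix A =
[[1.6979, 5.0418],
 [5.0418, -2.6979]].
sigma(A) ≈ {-6, 5}

A is real symmetric, so its spectrum consists of real eigenvalues. Expanding the characteristic polynomial of the displayed matrix gives
  det(λ I - A) = p(λ) = λ^2 + (1)λ + (-30).
Solving p(λ) = 0 yields eigenvalues ≈ -6, 5. (A is shown rounded to 4 decimals, so these recover the underlying integer eigenvalues to within that precision.)
Verification: the trace of A = -1 equals the sum of eigenvalues -1, and det(A) ≈ -30.0005 matches the eigenvalue product -30.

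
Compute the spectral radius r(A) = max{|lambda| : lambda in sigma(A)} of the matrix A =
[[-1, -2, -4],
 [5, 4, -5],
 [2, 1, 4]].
r(A) ≈ 4.4207

The eigenvalues of A are the roots of its characteristic polynomial. With M = A (coefficients from the trace, the sum of principal 2x2 minors, and det A):
  p(λ) = det(λ I - M) = λ^3 - 7λ^2 + 31λ - 51.
No integer candidate from the rational root theorem (±divisors of 51) is a root, so the roots are irrational. The cubic discriminant is Δ = -13068 < 0, so there is one real root and a complex-conjugate pair. p(2) = -9 and p(3) = 6 have opposite signs, so a root lies in (2, 3); Newton's method refines it to λ ≈ 2.6097. Dividing out (λ - (2.6097)) leaves approximately λ^2 - 4.3903λ + 19.5427. For λ^2 - 4.3903λ + 19.5427 the discriminant is -58.8958. It is negative, so the remaining roots are the complex-conjugate pair λ ≈ 2.1952 ± 3.8372i. Their product equals the constant term, so |λ|^2 ≈ 19.5427 and |λ| ≈ 4.4207.
Thus the eigenvalues (to 4 decimals) are 2.6097 (modulus 2.6097); 2.1952 ± 3.8372i (modulus 4.4207). The spectral radius is the largest modulus: r(A) ≈ 4.4207. (Cross-check: r(A) ≤ ||A||_2 ≈ 8.308; equality holds whenever A is normal, though it can also hold for some non-normal A.)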